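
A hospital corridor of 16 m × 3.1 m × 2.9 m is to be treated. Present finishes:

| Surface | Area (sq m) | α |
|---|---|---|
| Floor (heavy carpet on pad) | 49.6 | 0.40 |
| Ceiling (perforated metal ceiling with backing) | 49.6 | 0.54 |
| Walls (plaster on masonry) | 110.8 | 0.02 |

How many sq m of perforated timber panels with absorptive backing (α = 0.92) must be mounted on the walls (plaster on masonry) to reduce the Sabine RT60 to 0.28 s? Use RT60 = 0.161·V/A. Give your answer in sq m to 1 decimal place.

37.6

Total absorption A₁ = 49.6×0.40 + 49.6×0.54 + 110.8×0.02
  = 19.840 + 26.784 + 2.216 = 48.840 sq m sabins.
V = 143.84 m³. Target absorption A₂ = 0.161 × 143.84 / 0.28 = 82.708 sabins.
Absorption to add: 82.708 − 48.840 = 33.868 sabins.
Each sq m of panel replacing the walls (plaster on masonry) adds (0.92 − 0.02) = 0.90 sabins.
Area = ΔA/Δα = 33.868/0.90 = 37.6 sq m.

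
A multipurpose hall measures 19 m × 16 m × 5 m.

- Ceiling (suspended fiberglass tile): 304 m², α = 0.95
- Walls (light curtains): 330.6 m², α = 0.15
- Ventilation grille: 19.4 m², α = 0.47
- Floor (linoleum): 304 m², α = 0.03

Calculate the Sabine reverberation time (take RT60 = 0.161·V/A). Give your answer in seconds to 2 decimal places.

0.69 sec

Equivalent absorption area: A = 304×0.95 + 330.6×0.15 + 19.4×0.47 + 304×0.03 = 356.628 m².
V = 19·16·5 = 1520 m³.
RT60 = 0.161 · V / A = 0.161 × 1520 / 356.628 = 0.69 s.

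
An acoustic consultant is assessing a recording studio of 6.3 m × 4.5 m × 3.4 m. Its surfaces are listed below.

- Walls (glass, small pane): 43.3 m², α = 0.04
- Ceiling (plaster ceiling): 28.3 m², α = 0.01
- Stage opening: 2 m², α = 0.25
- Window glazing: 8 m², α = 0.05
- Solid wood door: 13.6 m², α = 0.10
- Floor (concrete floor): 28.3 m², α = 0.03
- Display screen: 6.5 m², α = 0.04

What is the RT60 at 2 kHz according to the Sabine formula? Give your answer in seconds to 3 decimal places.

2.882 s

Total absorption A = 43.3·0.04 + 28.3·0.01 + 2·0.25 + 8·0.05 + 13.6·0.10 + 28.3·0.03 + 6.5·0.04
  = 1.732 + 0.283 + 0.500 + 0.400 + 1.360 + 0.849 + 0.260 = 5.384 m² sabins.
Room volume: 96.39 m³.
RT60 = 0.161 · V / A = 0.161 × 96.39 / 5.384 = 2.882 s.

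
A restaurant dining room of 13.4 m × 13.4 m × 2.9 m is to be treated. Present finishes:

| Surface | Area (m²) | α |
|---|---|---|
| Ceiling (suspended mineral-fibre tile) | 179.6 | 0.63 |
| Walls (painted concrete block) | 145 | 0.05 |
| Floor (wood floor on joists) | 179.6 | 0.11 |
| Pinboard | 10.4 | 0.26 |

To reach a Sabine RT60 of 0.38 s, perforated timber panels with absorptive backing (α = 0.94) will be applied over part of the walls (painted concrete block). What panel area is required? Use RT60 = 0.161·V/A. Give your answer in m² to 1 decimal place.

A₁ = Σ Sᵢαᵢ = 179.6×0.63 + 145×0.05 + 179.6×0.11 + 10.4×0.26 = 142.858 sabins.
V = 520.724 m³. Target absorption A₂ = 0.161 × 520.724 / 0.38 = 220.623 sabins.
Absorption to add: 220.623 − 142.858 = 77.765 sabins.
Each m² of panel replacing the walls (painted concrete block) adds (0.94 − 0.05) = 0.89 sabins.
Area = ΔA/Δα = 77.765/0.89 = 87.4 m².

87.4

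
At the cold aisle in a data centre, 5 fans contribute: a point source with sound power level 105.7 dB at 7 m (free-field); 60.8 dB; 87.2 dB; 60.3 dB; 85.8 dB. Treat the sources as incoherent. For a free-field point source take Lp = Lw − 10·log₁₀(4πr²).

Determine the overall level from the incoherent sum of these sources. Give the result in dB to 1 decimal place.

Source at 7 m: Lp = 105.7 − 10·log₁₀(4π·7²) = 105.7 − 10·log₁₀(615.752) = 77.8 dB.
Σ 10^(Lᵢ/10) = 9.675e+08.
Back to dB: 10·log₁₀ Σ = 89.9 dB.

89.9 dB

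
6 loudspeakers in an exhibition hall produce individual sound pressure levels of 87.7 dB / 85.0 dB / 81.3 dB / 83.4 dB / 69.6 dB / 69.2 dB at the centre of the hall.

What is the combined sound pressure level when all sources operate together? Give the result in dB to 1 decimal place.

Sum in the linear (power) domain: Σ 10^(Lᵢ/10) = 10^(87.7/10) + 10^(85.0/10) + 10^(81.3/10) + 10^(83.4/10) + 10^(69.6/10) + 10^(69.2/10) = 1.276e+09.
L_total = 10·log₁₀(1.276e+09) = 91.1 dB.

91.1 dB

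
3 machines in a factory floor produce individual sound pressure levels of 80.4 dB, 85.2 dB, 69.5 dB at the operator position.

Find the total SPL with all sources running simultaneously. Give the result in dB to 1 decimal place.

86.5 dB

Converting to relative power and adding: 10^(80.4/10) + 10^(85.2/10) + 10^(69.5/10) = 4.497e+08.
Back to dB: 10·log₁₀ Σ = 86.5 dB.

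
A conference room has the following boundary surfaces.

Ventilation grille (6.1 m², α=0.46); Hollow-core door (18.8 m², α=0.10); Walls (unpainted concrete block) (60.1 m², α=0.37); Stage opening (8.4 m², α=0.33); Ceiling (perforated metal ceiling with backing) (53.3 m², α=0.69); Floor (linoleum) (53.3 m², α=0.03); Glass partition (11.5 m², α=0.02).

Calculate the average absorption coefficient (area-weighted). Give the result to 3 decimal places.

0.323

Total surface area S = 211.5 m².
Σ(Sᵢαᵢ) = 6.1·0.46 + 18.8·0.10 + 60.1·0.37 + 8.4·0.33 + 53.3·0.69 + 53.3·0.03 + 11.5·0.02 = 68.301.
ᾱ = 68.301 / 211.5 = 0.323.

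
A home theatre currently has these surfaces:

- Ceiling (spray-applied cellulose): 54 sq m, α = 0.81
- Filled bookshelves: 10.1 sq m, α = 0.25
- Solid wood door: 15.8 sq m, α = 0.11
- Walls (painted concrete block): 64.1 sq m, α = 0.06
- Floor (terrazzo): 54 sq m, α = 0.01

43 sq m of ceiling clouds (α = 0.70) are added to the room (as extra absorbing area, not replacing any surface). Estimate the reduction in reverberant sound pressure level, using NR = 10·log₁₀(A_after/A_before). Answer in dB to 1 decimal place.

2.0 dB

A_before = Σ Sᵢαᵢ = 54·0.81 + 10.1·0.25 + 15.8·0.11 + 64.1·0.06 + 54·0.01 = 52.389 sabins.
Added absorption = 43 × 0.70 = 30.100 sabins.
New total A_after = 82.489 sabins.
NR = 10·log₁₀(82.489/52.389) = 2.0 dB.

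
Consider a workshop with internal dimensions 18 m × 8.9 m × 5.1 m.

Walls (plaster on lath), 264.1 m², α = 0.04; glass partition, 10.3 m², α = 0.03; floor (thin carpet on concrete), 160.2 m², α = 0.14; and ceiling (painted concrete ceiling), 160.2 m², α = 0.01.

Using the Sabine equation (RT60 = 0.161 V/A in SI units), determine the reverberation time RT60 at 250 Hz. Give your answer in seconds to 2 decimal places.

3.77 sec

Total absorption A = 264.1*0.04 + 10.3*0.03 + 160.2*0.14 + 160.2*0.01
  = 10.564 + 0.309 + 22.428 + 1.602 = 34.903 m² sabins.
Volume V = 18 × 8.9 × 5.1 = 817.02 m³.
RT60 = 0.161 · V / A = 0.161 × 817.02 / 34.903 = 3.77 s.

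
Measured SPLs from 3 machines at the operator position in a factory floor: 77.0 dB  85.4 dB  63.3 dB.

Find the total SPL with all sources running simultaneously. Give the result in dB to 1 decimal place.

86.0 dB

Σ 10^(Lᵢ/10) = 3.99e+08.
Back to dB: 10·log₁₀ Σ = 86.0 dB.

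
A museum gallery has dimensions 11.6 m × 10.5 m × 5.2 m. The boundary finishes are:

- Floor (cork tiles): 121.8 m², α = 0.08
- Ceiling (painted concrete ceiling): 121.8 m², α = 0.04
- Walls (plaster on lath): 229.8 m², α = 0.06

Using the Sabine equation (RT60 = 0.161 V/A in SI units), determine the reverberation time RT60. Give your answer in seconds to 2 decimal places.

Total absorption A = 121.8*0.08 + 121.8*0.04 + 229.8*0.06
  = 9.744 + 4.872 + 13.788 = 28.404 m² sabins.
Room volume: 633.36 m³.
T = 0.161 V/A = 0.161·633.36/28.404 = 3.59 s.

3.59 s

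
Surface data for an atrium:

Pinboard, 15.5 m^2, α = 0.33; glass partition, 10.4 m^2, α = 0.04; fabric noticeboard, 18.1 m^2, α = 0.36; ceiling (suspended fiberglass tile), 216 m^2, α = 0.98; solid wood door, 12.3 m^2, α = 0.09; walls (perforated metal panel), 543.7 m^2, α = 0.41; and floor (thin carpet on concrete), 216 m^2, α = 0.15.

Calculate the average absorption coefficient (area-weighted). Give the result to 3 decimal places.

S = Σ Sᵢ = 15.5 + 10.4 + 18.1 + 216 + 12.3 + 543.7 + 216 = 1032.0 m^2.
Weighted sum Σ Sα = 480.151.
ᾱ = A/S = 0.465.

0.465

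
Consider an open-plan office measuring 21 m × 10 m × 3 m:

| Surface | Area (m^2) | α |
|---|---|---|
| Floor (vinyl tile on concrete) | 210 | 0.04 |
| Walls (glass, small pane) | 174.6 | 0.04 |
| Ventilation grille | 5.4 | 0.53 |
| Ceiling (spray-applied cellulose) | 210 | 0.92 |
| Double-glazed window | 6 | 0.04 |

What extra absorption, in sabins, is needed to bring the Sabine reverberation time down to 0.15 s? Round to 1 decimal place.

Summing Sᵢαᵢ: 8.400 + 6.984 + 2.862 + 193.200 + 0.240 → A₁ = 211.686 sabins.
Target A₂ = 0.161·630/0.15 = 676.200 sabins (V = 630 m³).
ΔA = A₂ − A₁ = 676.200 − 211.686 = 464.5 sabins.

464.5 sabins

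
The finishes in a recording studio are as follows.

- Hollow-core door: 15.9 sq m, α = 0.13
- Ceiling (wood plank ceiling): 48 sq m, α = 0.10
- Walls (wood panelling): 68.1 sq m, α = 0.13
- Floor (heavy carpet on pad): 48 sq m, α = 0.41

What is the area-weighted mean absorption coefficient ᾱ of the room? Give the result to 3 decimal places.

0.197

Total surface area S = 180.0 sq m.
Weighted sum Σ Sα = 35.400.
ᾱ = A/S = 0.197.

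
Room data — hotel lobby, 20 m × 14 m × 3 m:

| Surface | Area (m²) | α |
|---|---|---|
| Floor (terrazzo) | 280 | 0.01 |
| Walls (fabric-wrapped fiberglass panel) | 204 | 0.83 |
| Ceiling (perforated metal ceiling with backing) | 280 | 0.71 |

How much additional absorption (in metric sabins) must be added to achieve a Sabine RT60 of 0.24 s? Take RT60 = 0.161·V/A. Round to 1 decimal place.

A₁ = Σ Sᵢαᵢ = 280*0.01 + 204*0.83 + 280*0.71 = 370.920 sabins.
For T = 0.24 s, need A₂ = 0.161·V/T = 0.161·840/0.24 = 563.500 sabins.
ΔA = A₂ − A₁ = 563.500 − 370.920 = 192.6 sabins.

192.6 sabins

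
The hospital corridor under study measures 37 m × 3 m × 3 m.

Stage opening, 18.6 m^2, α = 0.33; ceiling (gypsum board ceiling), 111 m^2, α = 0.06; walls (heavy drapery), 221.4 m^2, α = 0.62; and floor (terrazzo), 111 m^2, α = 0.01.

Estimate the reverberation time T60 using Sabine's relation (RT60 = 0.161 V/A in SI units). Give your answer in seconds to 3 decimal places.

0.355 s

A = Σ Sᵢαᵢ = 18.6*0.33 + 111*0.06 + 221.4*0.62 + 111*0.01 = 151.176 sabins.
V = 37·3·3 = 333 m³.
T = 0.161 V/A = 0.161·333/151.176 = 0.355 s.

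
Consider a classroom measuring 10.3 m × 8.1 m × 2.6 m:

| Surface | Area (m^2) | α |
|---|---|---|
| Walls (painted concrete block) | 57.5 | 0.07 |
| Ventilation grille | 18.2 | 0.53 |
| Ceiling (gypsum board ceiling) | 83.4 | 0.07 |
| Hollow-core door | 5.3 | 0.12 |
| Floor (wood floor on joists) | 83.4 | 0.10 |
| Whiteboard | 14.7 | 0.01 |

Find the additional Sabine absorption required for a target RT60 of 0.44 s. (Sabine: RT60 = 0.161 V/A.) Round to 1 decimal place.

Total absorption A₁ = 57.5*0.07 + 18.2*0.53 + 83.4*0.07 + 5.3*0.12 + 83.4*0.10 + 14.7*0.01
  = 4.025 + 9.646 + 5.838 + 0.636 + 8.340 + 0.147 = 28.632 m^2 sabins.
Target A₂ = 0.161·216.918/0.44 = 79.372 sabins (V = 216.918 m³).
ΔA = A₂ − A₁ = 79.372 − 28.632 = 50.7 sabins.

50.7 sabins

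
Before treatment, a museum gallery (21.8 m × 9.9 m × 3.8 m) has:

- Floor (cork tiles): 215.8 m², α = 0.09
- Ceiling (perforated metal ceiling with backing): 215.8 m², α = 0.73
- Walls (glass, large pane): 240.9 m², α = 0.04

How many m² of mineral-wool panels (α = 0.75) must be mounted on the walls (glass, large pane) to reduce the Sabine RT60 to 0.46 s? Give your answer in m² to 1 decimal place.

141.5

Summing Sᵢαᵢ: 19.422 + 157.534 + 9.636 → A₁ = 186.592 sabins.
V = 820.116 m³. Target absorption A₂ = 0.161 × 820.116 / 0.46 = 287.041 sabins.
ΔA needed = 287.041 − 186.592 = 100.449 sabins.
Each m² of panel replacing the walls (glass, large pane) adds (0.75 − 0.04) = 0.71 sabins.
Panel area = 100.449 / 0.71 = 141.5 m².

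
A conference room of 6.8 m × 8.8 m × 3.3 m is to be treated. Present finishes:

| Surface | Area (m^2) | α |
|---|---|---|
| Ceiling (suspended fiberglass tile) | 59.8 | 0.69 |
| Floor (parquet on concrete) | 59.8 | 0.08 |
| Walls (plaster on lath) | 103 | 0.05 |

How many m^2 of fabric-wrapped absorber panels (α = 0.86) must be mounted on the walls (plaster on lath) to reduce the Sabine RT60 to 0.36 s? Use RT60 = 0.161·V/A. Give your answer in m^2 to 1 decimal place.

45.8

Equivalent absorption area: A₁ = 59.8*0.69 + 59.8*0.08 + 103*0.05 = 51.196 m^2.
V = 197.472 m³. Target absorption A₂ = 0.161 × 197.472 / 0.36 = 88.314 sabins.
Absorption to add: 88.314 − 51.196 = 37.118 sabins.
Net gain per m^2: Δα = 0.86 − 0.05 = 0.81.
Panel area = 37.118 / 0.81 = 45.8 m^2.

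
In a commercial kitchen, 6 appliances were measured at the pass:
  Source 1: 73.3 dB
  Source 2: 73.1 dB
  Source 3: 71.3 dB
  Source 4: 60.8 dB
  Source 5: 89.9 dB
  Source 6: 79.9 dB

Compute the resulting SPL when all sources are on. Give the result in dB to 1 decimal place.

Converting to relative power and adding: 10^(73.3/10) + 10^(73.1/10) + 10^(71.3/10) + 10^(60.8/10) + 10^(89.9/10) + 10^(79.9/10) = 1.131e+09.
Combined level = 10 log₁₀(1.131e+09) = 90.5 dB.

90.5 dB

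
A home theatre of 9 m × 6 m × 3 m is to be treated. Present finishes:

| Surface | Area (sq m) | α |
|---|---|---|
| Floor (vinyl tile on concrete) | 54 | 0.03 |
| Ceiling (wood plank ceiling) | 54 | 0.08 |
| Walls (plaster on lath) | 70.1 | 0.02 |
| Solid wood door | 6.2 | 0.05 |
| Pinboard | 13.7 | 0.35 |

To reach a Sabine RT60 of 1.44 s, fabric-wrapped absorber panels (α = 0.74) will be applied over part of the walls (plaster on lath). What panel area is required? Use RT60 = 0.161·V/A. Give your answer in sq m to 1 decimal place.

7.9

A₁ = Σ Sᵢαᵢ = 54×0.03 + 54×0.08 + 70.1×0.02 + 6.2×0.05 + 13.7×0.35 = 12.447 sabins.
V = 162 m³. Target absorption A₂ = 0.161 × 162 / 1.44 = 18.113 sabins.
Absorption to add: 18.113 − 12.447 = 5.666 sabins.
Each sq m of panel replacing the walls (plaster on lath) adds (0.74 − 0.02) = 0.72 sabins.
Area = ΔA/Δα = 5.666/0.72 = 7.9 sq m.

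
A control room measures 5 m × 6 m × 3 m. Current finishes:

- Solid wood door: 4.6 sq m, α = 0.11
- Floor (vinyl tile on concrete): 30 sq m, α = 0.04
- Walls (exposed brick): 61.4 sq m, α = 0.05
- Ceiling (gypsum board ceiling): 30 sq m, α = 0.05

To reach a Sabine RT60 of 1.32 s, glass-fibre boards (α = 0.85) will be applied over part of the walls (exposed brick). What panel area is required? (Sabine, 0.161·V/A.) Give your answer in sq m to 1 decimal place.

5.9

Total absorption A₁ = 4.6·0.11 + 30·0.04 + 61.4·0.05 + 30·0.05
  = 0.506 + 1.200 + 3.070 + 1.500 = 6.276 sq m sabins.
V = 90 m³. Target absorption A₂ = 0.161 × 90 / 1.32 = 10.977 sabins.
Absorption to add: 10.977 − 6.276 = 4.701 sabins.
Net gain per sq m: Δα = 0.85 − 0.05 = 0.80.
Panel area = 4.701 / 0.80 = 5.9 sq m.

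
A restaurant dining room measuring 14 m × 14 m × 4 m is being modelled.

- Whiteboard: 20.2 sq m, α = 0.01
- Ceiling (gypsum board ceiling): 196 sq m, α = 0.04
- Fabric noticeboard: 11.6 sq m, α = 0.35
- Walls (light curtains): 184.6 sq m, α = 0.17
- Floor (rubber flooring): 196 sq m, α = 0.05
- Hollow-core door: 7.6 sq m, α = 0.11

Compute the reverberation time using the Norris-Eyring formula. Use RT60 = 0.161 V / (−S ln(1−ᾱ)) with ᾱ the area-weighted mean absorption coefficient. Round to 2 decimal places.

2.23 s

Total surface area S = 20.2 + 196 + 11.6 + 184.6 + 196 + 7.6 = 616.0 sq m.
Σ(Sᵢαᵢ) = 20.2·0.01 + 196·0.04 + 11.6·0.35 + 184.6·0.17 + 196·0.05 + 7.6·0.11 = 54.120.
ᾱ = 54.120 / 616.0 = 0.0879.
Eyring denominator: −S ln(1−ᾱ) = 56.675.
V = 14 × 14 × 4 = 784 m³.
T = 0.161·V/[−S·ln(1−ᾱ)] = 0.161·784/56.675 = 2.23 s.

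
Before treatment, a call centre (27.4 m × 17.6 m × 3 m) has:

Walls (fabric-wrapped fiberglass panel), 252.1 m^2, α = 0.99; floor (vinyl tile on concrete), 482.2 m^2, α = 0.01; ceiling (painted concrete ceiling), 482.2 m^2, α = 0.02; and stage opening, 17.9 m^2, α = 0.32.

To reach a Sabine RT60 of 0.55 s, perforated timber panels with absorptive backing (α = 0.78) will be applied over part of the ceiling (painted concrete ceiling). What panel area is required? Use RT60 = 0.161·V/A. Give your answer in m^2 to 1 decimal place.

202.3

A₁ = Σ Sᵢαᵢ = 252.1·0.99 + 482.2·0.01 + 482.2·0.02 + 17.9·0.32 = 269.773 sabins.
V = 1446.72 m³. Target absorption A₂ = 0.161 × 1446.72 / 0.55 = 423.494 sabins.
Absorption to add: 423.494 − 269.773 = 153.721 sabins.
Each m^2 of panel replacing the ceiling (painted concrete ceiling) adds (0.78 − 0.02) = 0.76 sabins.
Area = ΔA/Δα = 153.721/0.76 = 202.3 m^2.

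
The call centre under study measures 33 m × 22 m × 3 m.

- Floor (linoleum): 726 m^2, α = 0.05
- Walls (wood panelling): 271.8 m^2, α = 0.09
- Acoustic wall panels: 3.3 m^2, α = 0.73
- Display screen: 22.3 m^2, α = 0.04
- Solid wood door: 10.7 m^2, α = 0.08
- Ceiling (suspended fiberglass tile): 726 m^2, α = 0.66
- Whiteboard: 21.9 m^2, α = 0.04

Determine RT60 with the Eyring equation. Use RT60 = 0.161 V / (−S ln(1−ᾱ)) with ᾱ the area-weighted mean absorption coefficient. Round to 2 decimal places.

S = Σ Sᵢ = 1782.0 m^2.
Σ(Sᵢαᵢ) = 726×0.05 + 271.8×0.09 + 3.3×0.73 + 22.3×0.04 + 10.7×0.08 + 726×0.66 + 21.9×0.04 = 544.955.
Mean coefficient ᾱ = A/S = 0.3058.
−S·ln(1−ᾱ) = −1782.0 × ln(1 − 0.3058) = 650.421.
V = 33 × 22 × 3 = 2178 m³.
RT60 = 0.161 × 2178 / 650.421 = 0.54 s.

0.54 sec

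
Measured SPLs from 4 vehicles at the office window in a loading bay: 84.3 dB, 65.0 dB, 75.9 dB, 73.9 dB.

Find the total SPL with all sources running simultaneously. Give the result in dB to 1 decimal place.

Σ 10^(Lᵢ/10) = 3.358e+08.
Back to dB: 10·log₁₀ Σ = 85.3 dB.

85.3 dB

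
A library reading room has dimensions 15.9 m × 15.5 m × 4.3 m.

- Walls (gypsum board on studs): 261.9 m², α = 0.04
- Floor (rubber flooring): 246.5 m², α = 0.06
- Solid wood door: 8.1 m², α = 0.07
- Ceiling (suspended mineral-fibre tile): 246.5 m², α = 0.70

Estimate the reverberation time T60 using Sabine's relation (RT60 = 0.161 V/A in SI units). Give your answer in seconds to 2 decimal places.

Equivalent absorption area: A = 261.9·0.04 + 246.5·0.06 + 8.1·0.07 + 246.5·0.70 = 198.383 m².
V = 15.9·15.5·4.3 = 1059.735 m³.
RT60 = 0.161 · V / A = 0.161 × 1059.735 / 198.383 = 0.86 s.

0.86 s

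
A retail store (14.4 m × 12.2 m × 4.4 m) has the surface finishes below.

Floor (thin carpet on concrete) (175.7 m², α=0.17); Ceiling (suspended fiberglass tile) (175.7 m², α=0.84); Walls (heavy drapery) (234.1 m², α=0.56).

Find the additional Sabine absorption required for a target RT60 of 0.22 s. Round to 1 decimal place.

Summing Sᵢαᵢ: 29.869 + 147.588 + 131.096 → A₁ = 308.553 sabins.
For T = 0.22 s, need A₂ = 0.161·V/T = 0.161·772.992/0.22 = 565.690 sabins.
ΔA = A₂ − A₁ = 565.690 − 308.553 = 257.1 sabins.

257.1 sabins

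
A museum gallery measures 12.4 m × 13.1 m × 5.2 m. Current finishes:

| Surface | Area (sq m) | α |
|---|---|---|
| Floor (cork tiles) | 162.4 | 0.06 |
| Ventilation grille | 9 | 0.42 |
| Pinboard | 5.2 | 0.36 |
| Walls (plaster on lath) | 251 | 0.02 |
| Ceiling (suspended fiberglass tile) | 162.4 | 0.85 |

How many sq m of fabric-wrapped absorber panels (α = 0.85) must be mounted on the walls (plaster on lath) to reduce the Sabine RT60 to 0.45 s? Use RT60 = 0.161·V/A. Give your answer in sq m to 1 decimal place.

173.2

Equivalent absorption area: A₁ = 162.4×0.06 + 9×0.42 + 5.2×0.36 + 251×0.02 + 162.4×0.85 = 158.456 sq m.
Required A₂ = 0.161·844.688/0.45 = 302.211 sabins.
Absorption to add: 302.211 − 158.456 = 143.755 sabins.
Each sq m of panel replacing the walls (plaster on lath) adds (0.85 − 0.02) = 0.83 sabins.
Area = ΔA/Δα = 143.755/0.83 = 173.2 sq m.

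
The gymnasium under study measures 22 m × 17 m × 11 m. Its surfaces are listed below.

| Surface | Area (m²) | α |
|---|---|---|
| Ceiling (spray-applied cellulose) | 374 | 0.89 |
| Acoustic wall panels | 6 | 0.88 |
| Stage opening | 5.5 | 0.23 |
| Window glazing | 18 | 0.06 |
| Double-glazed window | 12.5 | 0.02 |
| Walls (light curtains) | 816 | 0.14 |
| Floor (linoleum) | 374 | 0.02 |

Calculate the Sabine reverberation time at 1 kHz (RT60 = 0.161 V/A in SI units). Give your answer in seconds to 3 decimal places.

Total absorption A = 374·0.89 + 6·0.88 + 5.5·0.23 + 18·0.06 + 12.5·0.02 + 816·0.14 + 374·0.02
  = 332.860 + 5.280 + 1.265 + 1.080 + 0.250 + 114.240 + 7.480 = 462.455 m² sabins.
V = 22·17·11 = 4114 m³.
RT60 = 0.161 · V / A = 0.161 × 4114 / 462.455 = 1.432 s.

1.432 s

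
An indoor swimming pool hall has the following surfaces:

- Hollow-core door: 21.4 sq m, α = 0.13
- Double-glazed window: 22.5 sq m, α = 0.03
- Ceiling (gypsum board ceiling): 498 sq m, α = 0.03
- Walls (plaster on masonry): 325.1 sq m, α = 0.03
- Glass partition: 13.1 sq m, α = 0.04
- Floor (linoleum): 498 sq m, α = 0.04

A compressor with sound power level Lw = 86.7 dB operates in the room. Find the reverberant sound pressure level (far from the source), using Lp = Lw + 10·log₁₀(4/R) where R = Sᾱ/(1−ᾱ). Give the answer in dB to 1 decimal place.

Σ(Sᵢαᵢ) = 21.4×0.13 + 22.5×0.03 + 498×0.03 + 325.1×0.03 + 13.1×0.04 + 498×0.04 = 48.594; total area S = 1378.1 sq m.
ᾱ = 48.594/1378.1 = 0.0353; R = Sᾱ/(1−ᾱ) = 48.594/(1−0.0353) = 50.372 sq m.
Lp = Lw + 10 log₁₀(4/R) = 86.7 -11.00 = 75.7 dB.

75.7 dB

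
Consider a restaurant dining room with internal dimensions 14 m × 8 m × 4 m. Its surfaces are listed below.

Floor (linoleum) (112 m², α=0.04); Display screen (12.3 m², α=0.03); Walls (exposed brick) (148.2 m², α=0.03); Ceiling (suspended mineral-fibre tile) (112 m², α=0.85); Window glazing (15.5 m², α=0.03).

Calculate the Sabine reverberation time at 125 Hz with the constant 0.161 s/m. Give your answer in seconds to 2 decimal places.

A = Σ Sᵢαᵢ = 112*0.04 + 12.3*0.03 + 148.2*0.03 + 112*0.85 + 15.5*0.03 = 104.960 sabins.
V = 14·8·4 = 448 m³.
Sabine: RT60 = 0.161 × 448 / 104.960 = 0.69 s.

0.69 seconds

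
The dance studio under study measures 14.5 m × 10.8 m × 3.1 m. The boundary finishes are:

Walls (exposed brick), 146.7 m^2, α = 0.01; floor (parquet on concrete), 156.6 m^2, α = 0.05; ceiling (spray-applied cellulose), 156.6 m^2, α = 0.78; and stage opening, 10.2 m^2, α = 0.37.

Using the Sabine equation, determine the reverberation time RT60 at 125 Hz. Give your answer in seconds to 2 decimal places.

0.58 s

Equivalent absorption area: A = 146.7×0.01 + 156.6×0.05 + 156.6×0.78 + 10.2×0.37 = 135.219 m^2.
Room volume: 485.46 m³.
T = 0.161 V/A = 0.161·485.46/135.219 = 0.58 s.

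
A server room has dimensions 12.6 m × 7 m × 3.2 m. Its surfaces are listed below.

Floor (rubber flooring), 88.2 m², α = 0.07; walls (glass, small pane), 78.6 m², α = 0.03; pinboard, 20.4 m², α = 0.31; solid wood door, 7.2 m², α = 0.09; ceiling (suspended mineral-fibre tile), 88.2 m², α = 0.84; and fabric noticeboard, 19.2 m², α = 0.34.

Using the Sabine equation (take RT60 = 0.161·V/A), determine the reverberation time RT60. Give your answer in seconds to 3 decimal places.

0.473 s

Summing Sᵢαᵢ: 6.174 + 2.358 + 6.324 + 0.648 + 74.088 + 6.528 → A = 96.120 sabins.
Volume V = 12.6 × 7 × 3.2 = 282.24 m³.
Sabine: RT60 = 0.161 × 282.24 / 96.120 = 0.473 s.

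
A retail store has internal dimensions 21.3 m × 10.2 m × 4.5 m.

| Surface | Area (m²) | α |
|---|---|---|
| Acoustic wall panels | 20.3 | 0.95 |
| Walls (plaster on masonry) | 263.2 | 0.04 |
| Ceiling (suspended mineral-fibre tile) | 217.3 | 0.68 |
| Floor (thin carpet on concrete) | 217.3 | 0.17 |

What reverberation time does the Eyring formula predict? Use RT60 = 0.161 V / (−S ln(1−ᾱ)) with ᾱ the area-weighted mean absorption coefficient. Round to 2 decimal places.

Total surface area S = 20.3 + 263.2 + 217.3 + 217.3 = 718.1 m².
Absorption A = 20.3×0.95 + 263.2×0.04 + 217.3×0.68 + 217.3×0.17 = 214.518 sabins.
ᾱ = 214.518 / 718.1 = 0.2987.
Eyring denominator: −S ln(1−ᾱ) = 254.796.
V = 21.3 × 10.2 × 4.5 = 977.67 m³.
T = 0.161·V/[−S·ln(1−ᾱ)] = 0.161·977.67/254.796 = 0.62 s.

0.62 seconds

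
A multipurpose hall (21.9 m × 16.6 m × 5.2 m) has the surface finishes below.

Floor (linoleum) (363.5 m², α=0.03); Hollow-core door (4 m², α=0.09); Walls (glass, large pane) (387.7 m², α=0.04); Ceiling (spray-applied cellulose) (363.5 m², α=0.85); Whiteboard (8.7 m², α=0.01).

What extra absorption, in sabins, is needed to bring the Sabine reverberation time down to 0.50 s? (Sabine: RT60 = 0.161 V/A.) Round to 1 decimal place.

A₁ = Σ Sᵢαᵢ = 363.5×0.03 + 4×0.09 + 387.7×0.04 + 363.5×0.85 + 8.7×0.01 = 335.835 sabins.
V = 1890.408 m³. Required absorption A₂ = 0.161 × 1890.408 / 0.50 = 608.711 sabins.
Shortfall: 608.711 − 335.835 = 272.9 sabins.

272.9 sabins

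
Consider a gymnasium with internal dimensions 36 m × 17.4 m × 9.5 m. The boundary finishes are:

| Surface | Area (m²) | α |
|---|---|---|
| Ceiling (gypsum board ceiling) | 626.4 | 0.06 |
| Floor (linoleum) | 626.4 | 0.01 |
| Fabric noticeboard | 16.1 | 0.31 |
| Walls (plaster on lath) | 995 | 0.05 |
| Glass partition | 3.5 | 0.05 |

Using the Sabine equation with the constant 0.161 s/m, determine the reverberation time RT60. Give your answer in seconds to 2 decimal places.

9.70 sec

A = Σ Sᵢαᵢ = 626.4*0.06 + 626.4*0.01 + 16.1*0.31 + 995*0.05 + 3.5*0.05 = 98.764 sabins.
Volume V = 36 × 17.4 × 9.5 = 5950.8 m³.
RT60 = 0.161 · V / A = 0.161 × 5950.8 / 98.764 = 9.70 s.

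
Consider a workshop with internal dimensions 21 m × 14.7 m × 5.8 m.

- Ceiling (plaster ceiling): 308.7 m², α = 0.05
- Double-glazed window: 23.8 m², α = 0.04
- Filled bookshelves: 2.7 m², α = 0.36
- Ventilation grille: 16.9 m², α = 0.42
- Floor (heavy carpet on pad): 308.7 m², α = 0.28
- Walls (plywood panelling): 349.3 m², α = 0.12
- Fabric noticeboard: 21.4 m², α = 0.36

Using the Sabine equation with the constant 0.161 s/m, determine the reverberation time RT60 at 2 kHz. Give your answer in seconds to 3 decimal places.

A = Σ Sᵢαᵢ = 308.7×0.05 + 23.8×0.04 + 2.7×0.36 + 16.9×0.42 + 308.7×0.28 + 349.3×0.12 + 21.4×0.36 = 160.513 sabins.
Room volume: 1790.46 m³.
Sabine: RT60 = 0.161 × 1790.46 / 160.513 = 1.796 s.

1.796 s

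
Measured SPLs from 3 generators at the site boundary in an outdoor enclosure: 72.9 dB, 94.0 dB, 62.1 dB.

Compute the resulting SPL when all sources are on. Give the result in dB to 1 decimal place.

Converting to relative power and adding: 10^(72.9/10) + 10^(94.0/10) + 10^(62.1/10) = 2.533e+09.
Combined level = 10 log₁₀(2.533e+09) = 94.0 dB.

94.0 dB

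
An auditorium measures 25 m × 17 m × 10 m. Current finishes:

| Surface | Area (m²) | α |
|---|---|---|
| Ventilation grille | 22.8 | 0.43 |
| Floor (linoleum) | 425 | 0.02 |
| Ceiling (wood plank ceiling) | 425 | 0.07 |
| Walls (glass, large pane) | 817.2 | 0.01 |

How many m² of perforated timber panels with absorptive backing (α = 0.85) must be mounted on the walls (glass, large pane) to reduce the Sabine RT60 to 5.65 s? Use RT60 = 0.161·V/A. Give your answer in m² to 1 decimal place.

A₁ = Σ Sᵢαᵢ = 22.8×0.43 + 425×0.02 + 425×0.07 + 817.2×0.01 = 56.226 sabins.
Required A₂ = 0.161·4250/5.65 = 121.106 sabins.
Absorption to add: 121.106 − 56.226 = 64.880 sabins.
Each m² of panel replacing the walls (glass, large pane) adds (0.85 − 0.01) = 0.84 sabins.
Panel area = 64.880 / 0.84 = 77.2 m².

77.2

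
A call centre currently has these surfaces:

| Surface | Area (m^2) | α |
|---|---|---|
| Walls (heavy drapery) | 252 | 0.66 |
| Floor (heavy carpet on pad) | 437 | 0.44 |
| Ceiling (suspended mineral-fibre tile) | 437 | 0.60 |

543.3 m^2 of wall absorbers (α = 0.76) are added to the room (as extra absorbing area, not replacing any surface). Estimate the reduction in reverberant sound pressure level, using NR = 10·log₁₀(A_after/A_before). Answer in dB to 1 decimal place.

2.2 dB

Equivalent absorption area: A_before = 252·0.66 + 437·0.44 + 437·0.60 = 620.800 m^2.
Added absorption = 543.3 × 0.76 = 412.908 sabins.
New total A_after = 1033.708 sabins.
Reduction = 10 log₁₀(A_after/A_before) = 10 log₁₀(1.6651) = 2.2 dB.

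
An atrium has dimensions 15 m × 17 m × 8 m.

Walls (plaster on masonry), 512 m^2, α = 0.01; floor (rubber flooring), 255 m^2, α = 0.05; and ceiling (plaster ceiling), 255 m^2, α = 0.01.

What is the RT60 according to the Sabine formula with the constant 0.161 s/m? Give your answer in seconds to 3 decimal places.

Equivalent absorption area: A = 512·0.01 + 255·0.05 + 255·0.01 = 20.420 m^2.
Room volume: 2040 m³.
RT60 = 0.161 · V / A = 0.161 × 2040 / 20.420 = 16.084 s.

16.084 s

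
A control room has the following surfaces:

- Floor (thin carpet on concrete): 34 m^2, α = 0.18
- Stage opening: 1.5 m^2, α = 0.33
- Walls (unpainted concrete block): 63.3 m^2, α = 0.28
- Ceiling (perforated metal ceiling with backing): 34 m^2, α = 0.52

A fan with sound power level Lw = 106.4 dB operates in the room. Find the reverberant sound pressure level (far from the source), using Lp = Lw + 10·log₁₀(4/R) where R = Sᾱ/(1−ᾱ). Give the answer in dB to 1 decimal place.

A = 42.019 sabins; S = 132.8 m^2.
ᾱ = 42.019/132.8 = 0.3164; R = Sᾱ/(1−ᾱ) = 42.019/(1−0.3164) = 61.467 m^2.
Lp = Lw + 10 log₁₀(4/R) = 106.4 -11.87 = 94.5 dB.

94.5 dB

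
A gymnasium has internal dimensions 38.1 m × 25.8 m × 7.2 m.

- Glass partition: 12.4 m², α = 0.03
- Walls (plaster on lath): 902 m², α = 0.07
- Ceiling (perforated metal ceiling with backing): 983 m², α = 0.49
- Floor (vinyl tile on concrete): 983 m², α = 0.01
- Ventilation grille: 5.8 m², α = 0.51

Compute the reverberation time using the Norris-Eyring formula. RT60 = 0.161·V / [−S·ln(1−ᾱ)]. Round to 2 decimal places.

S = Σ Sᵢ = 2886.2 m².
Σ(Sᵢαᵢ) = 12.4×0.03 + 902×0.07 + 983×0.49 + 983×0.01 + 5.8×0.51 = 557.970.
ᾱ = 557.970 / 2886.2 = 0.1933.
−S·ln(1−ᾱ) = −2886.2 × ln(1 − 0.1933) = 619.966.
V = 38.1 × 25.8 × 7.2 = 7077.456 m³.
RT60 = 0.161 × 7077.456 / 619.966 = 1.84 s.

1.84 s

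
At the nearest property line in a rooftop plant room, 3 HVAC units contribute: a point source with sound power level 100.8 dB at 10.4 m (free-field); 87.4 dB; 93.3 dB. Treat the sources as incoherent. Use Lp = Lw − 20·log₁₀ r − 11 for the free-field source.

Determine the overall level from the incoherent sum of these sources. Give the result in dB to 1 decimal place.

Source at 10.4 m: Lp = 100.8 − 20·log₁₀(10.4) − 11 = 69.5 dB.
Sum in the linear (power) domain: Σ 10^(Lᵢ/10) = 10^(69.5/10) + 10^(87.4/10) + 10^(93.3/10) = 2.696e+09.
L_total = 10·log₁₀(2.696e+09) = 94.3 dB.

94.3 dB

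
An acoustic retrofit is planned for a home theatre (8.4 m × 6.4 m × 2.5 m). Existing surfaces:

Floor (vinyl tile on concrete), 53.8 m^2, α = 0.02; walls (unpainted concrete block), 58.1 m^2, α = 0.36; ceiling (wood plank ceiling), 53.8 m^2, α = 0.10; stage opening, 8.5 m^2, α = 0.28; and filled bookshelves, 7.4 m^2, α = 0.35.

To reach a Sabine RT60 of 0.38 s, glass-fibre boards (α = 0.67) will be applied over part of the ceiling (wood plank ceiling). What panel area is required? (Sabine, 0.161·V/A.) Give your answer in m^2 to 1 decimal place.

Summing Sᵢαᵢ: 1.076 + 20.916 + 5.380 + 2.380 + 2.590 → A₁ = 32.342 sabins.
Required A₂ = 0.161·134.4/0.38 = 56.943 sabins.
ΔA needed = 56.943 − 32.342 = 24.601 sabins.
Each m^2 of panel replacing the ceiling (wood plank ceiling) adds (0.67 − 0.10) = 0.57 sabins.
Panel area = 24.601 / 0.57 = 43.2 m^2.

43.2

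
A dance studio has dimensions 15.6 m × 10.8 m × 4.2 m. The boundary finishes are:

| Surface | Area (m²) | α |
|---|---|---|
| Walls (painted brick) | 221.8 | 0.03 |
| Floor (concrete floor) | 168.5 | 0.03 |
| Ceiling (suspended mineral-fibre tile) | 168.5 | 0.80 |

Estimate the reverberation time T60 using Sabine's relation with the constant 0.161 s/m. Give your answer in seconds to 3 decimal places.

Equivalent absorption area: A = 221.8×0.03 + 168.5×0.03 + 168.5×0.80 = 146.509 m².
Volume V = 15.6 × 10.8 × 4.2 = 707.616 m³.
Sabine: RT60 = 0.161 × 707.616 / 146.509 = 0.778 s.

0.778 sec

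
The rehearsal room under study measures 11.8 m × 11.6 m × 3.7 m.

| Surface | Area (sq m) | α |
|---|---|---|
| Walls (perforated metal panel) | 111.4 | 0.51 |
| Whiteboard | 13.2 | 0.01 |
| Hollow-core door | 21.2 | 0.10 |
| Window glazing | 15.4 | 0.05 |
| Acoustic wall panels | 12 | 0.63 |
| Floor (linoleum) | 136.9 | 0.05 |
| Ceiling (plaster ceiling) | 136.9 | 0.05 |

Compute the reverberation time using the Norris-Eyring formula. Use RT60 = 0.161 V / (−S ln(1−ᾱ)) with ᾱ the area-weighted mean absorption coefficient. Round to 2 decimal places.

S = Σ Sᵢ = 447.0 sq m.
Σ(Sᵢαᵢ) = 111.4·0.51 + 13.2·0.01 + 21.2·0.10 + 15.4·0.05 + 12·0.63 + 136.9·0.05 + 136.9·0.05 = 81.086.
Mean coefficient ᾱ = A/S = 0.1814.
−S·ln(1−ᾱ) = −447.0 × ln(1 − 0.1814) = 89.471.
V = 11.8 × 11.6 × 3.7 = 506.456 m³.
RT60 = 0.161 × 506.456 / 89.471 = 0.91 s.

0.91 s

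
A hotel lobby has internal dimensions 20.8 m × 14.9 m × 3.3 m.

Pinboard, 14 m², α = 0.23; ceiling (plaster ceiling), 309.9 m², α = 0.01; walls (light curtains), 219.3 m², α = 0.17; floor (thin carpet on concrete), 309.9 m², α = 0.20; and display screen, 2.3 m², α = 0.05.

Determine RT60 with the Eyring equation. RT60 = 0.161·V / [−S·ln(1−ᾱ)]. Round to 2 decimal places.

S = Σ Sᵢ = 855.4 m².
Absorption A = 14×0.23 + 309.9×0.01 + 219.3×0.17 + 309.9×0.20 + 2.3×0.05 = 105.695 sabins.
Mean coefficient ᾱ = A/S = 0.1236.
−S·ln(1−ᾱ) = −855.4 × ln(1 − 0.1236) = 112.855.
V = 20.8 × 14.9 × 3.3 = 1022.736 m³.
T = 0.161·V/[−S·ln(1−ᾱ)] = 0.161·1022.736/112.855 = 1.46 s.

1.46 s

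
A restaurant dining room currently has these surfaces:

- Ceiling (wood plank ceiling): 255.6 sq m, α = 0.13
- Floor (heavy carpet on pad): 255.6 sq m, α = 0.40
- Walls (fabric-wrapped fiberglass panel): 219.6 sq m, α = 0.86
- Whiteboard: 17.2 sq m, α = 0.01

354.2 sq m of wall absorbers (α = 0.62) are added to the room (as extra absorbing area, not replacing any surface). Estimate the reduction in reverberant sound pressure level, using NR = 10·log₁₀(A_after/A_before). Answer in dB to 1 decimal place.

A_before = Σ Sᵢαᵢ = 255.6·0.13 + 255.6·0.40 + 219.6·0.86 + 17.2·0.01 = 324.496 sabins.
Added absorption = 354.2 × 0.62 = 219.604 sabins.
A_after = 324.496 + 219.604 = 544.100 sabins.
NR = 10·log₁₀(544.100/324.496) = 2.2 dB.

2.2 dB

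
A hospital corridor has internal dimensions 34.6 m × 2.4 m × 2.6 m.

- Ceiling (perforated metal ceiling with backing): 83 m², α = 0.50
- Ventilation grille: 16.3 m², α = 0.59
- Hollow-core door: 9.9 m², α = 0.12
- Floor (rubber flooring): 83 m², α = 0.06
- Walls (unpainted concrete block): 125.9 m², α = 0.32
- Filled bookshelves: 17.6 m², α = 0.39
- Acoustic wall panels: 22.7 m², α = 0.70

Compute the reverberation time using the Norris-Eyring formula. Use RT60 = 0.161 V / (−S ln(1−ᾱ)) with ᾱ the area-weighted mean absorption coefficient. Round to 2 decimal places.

0.24 s

Total surface area S = 83 + 16.3 + 9.9 + 83 + 125.9 + 17.6 + 22.7 = 358.4 m².
Absorption A = 83·0.50 + 16.3·0.59 + 9.9·0.12 + 83·0.06 + 125.9·0.32 + 17.6·0.39 + 22.7·0.70 = 120.327 sabins.
Mean coefficient ᾱ = A/S = 0.3357.
Eyring denominator: −S ln(1−ᾱ) = 146.593.
V = 34.6 × 2.4 × 2.6 = 215.904 m³.
T = 0.161·V/[−S·ln(1−ᾱ)] = 0.161·215.904/146.593 = 0.24 s.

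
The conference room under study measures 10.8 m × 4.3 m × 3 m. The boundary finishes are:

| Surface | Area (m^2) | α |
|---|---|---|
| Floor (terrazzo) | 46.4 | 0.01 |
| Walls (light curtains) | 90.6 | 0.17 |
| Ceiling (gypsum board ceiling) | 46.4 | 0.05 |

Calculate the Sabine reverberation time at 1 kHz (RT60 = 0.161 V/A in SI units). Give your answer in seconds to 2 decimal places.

1.23 seconds

A = Σ Sᵢαᵢ = 46.4·0.01 + 90.6·0.17 + 46.4·0.05 = 18.186 sabins.
Volume V = 10.8 × 4.3 × 3 = 139.32 m³.
Sabine: RT60 = 0.161 × 139.32 / 18.186 = 1.23 s.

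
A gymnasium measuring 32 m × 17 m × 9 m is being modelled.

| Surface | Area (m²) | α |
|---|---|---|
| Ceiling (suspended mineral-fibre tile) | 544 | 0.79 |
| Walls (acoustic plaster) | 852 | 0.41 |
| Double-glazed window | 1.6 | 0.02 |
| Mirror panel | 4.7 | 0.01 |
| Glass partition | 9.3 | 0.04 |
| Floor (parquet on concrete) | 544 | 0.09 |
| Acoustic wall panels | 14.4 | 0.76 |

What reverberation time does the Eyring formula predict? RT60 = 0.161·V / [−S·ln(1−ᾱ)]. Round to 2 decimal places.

0.72 s

S = Σ Sᵢ = 1970.0 m².
Σ(Sᵢαᵢ) = 544·0.79 + 852·0.41 + 1.6·0.02 + 4.7·0.01 + 9.3·0.04 + 544·0.09 + 14.4·0.76 = 839.435.
ᾱ = 839.435 / 1970.0 = 0.4261.
−S·ln(1−ᾱ) = −1970.0 × ln(1 − 0.4261) = 1093.941.
V = 32 × 17 × 9 = 4896 m³.
RT60 = 0.161 × 4896 / 1093.941 = 0.72 s.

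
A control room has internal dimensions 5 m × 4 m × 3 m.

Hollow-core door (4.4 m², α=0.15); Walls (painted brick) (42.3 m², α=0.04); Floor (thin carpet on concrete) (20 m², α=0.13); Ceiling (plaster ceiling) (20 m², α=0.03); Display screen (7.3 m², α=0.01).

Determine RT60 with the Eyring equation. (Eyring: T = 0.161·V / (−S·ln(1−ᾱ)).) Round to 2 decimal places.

S = Σ Sᵢ = 94.0 m².
Σ(Sᵢαᵢ) = 4.4×0.15 + 42.3×0.04 + 20×0.13 + 20×0.03 + 7.3×0.01 = 5.625.
ᾱ = 5.625 / 94.0 = 0.0598.
Eyring denominator: −S ln(1−ᾱ) = 5.796.
V = 5 × 4 × 3 = 60 m³.
T = 0.161·V/[−S·ln(1−ᾱ)] = 0.161·60/5.796 = 1.67 s.

1.67 s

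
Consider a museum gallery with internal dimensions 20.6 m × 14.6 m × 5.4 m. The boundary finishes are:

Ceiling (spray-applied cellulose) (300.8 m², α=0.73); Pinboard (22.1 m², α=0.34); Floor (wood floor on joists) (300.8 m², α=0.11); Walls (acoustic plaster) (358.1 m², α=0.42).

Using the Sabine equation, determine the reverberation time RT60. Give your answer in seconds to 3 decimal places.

0.637 sec

Total absorption A = 300.8·0.73 + 22.1·0.34 + 300.8·0.11 + 358.1·0.42
  = 219.584 + 7.514 + 33.088 + 150.402 = 410.588 m² sabins.
Room volume: 1624.104 m³.
Sabine: RT60 = 0.161 × 1624.104 / 410.588 = 0.637 s.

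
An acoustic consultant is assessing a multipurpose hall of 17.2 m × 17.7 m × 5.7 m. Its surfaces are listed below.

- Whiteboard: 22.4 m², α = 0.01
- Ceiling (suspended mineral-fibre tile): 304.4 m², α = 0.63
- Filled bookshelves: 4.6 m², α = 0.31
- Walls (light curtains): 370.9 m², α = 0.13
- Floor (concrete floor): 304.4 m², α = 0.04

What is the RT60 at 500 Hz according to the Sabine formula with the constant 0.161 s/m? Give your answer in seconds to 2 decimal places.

A = Σ Sᵢαᵢ = 22.4·0.01 + 304.4·0.63 + 4.6·0.31 + 370.9·0.13 + 304.4·0.04 = 253.815 sabins.
Volume V = 17.2 × 17.7 × 5.7 = 1735.308 m³.
RT60 = 0.161 · V / A = 0.161 × 1735.308 / 253.815 = 1.10 s.

1.10 sec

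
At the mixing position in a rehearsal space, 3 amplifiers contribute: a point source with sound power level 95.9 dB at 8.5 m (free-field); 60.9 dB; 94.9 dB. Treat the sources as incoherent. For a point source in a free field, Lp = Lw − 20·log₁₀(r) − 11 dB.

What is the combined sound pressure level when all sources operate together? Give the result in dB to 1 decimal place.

Source at 8.5 m: Lp = 95.9 − 20·log₁₀(8.5) − 11 = 66.3 dB.
Converting to relative power and adding: 10^(66.3/10) + 10^(60.9/10) + 10^(94.9/10) = 3.096e+09.
L_total = 10·log₁₀(3.096e+09) = 94.9 dB.

94.9 dB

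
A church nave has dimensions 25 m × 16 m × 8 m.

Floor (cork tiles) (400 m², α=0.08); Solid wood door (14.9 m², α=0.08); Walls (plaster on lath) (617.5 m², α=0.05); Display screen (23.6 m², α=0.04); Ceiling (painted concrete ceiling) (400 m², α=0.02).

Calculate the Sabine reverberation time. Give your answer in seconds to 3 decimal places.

7.056 s

Equivalent absorption area: A = 400×0.08 + 14.9×0.08 + 617.5×0.05 + 23.6×0.04 + 400×0.02 = 73.011 m².
V = 25·16·8 = 3200 m³.
T = 0.161 V/A = 0.161·3200/73.011 = 7.056 s.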